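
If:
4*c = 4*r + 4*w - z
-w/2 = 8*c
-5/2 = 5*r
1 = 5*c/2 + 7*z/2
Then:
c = -16/471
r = -1/2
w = 256/471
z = 146/471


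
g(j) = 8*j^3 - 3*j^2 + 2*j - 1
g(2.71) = 141.61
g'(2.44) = 130.25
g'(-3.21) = 268.56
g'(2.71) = 162.00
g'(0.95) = 17.96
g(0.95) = 5.05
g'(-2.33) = 146.27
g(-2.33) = -123.14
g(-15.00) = -27706.00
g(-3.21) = -302.94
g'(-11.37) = 3172.87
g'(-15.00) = 5492.00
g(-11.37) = -12170.60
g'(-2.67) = 189.11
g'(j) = 24*j^2 - 6*j + 2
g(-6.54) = -2380.20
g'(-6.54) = 1067.76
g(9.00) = 5606.00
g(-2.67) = -180.00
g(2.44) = 102.23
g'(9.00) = 1892.00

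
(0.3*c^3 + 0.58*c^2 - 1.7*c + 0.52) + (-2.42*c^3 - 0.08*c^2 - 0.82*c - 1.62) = -2.12*c^3 + 0.5*c^2 - 2.52*c - 1.1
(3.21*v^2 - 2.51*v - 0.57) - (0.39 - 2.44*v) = 3.21*v^2 - 0.0699999999999998*v - 0.96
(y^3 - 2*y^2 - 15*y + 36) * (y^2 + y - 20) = y^5 - y^4 - 37*y^3 + 61*y^2 + 336*y - 720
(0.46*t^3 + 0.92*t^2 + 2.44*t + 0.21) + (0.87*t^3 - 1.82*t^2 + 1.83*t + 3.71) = 1.33*t^3 - 0.9*t^2 + 4.27*t + 3.92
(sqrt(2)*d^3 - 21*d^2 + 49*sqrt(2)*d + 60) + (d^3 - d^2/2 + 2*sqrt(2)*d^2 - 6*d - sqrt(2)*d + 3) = d^3 + sqrt(2)*d^3 - 43*d^2/2 + 2*sqrt(2)*d^2 - 6*d + 48*sqrt(2)*d + 63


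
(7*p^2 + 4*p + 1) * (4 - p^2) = -7*p^4 - 4*p^3 + 27*p^2 + 16*p + 4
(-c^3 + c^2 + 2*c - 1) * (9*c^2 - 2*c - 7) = -9*c^5 + 11*c^4 + 23*c^3 - 20*c^2 - 12*c + 7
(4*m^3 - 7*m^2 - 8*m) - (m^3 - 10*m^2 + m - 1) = 3*m^3 + 3*m^2 - 9*m + 1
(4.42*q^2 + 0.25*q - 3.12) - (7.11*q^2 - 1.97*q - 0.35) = -2.69*q^2 + 2.22*q - 2.77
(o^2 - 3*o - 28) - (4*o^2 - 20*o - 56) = -3*o^2 + 17*o + 28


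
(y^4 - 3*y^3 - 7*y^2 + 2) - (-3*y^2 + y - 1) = y^4 - 3*y^3 - 4*y^2 - y + 3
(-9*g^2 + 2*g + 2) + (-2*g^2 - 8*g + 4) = -11*g^2 - 6*g + 6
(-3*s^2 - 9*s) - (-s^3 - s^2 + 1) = s^3 - 2*s^2 - 9*s - 1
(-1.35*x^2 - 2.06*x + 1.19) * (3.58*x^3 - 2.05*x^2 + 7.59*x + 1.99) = -4.833*x^5 - 4.6073*x^4 - 1.7633*x^3 - 20.7614*x^2 + 4.9327*x + 2.3681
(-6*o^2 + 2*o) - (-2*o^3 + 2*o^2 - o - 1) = 2*o^3 - 8*o^2 + 3*o + 1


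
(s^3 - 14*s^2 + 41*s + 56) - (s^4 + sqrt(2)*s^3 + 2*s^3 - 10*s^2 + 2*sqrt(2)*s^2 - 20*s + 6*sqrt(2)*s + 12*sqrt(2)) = -s^4 - sqrt(2)*s^3 - s^3 - 4*s^2 - 2*sqrt(2)*s^2 - 6*sqrt(2)*s + 61*s - 12*sqrt(2) + 56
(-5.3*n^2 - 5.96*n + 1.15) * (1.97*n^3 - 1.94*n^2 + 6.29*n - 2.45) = -10.441*n^5 - 1.4592*n^4 - 19.5091*n^3 - 26.7344*n^2 + 21.8355*n - 2.8175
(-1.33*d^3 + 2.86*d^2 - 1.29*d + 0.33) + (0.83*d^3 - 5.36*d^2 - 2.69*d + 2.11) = -0.5*d^3 - 2.5*d^2 - 3.98*d + 2.44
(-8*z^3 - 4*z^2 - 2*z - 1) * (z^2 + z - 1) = -8*z^5 - 12*z^4 + 2*z^3 + z^2 + z + 1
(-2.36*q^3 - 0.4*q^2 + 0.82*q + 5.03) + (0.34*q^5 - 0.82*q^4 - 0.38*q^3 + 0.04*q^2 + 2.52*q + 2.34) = 0.34*q^5 - 0.82*q^4 - 2.74*q^3 - 0.36*q^2 + 3.34*q + 7.37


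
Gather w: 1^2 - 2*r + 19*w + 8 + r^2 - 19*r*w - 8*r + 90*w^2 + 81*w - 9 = r^2 - 10*r + 90*w^2 + w*(100 - 19*r)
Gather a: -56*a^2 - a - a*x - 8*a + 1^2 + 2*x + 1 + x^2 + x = -56*a^2 + a*(-x - 9) + x^2 + 3*x + 2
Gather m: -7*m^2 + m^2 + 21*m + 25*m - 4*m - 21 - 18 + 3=-6*m^2 + 42*m - 36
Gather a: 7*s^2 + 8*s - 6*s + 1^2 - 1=7*s^2 + 2*s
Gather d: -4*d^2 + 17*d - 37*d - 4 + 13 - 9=-4*d^2 - 20*d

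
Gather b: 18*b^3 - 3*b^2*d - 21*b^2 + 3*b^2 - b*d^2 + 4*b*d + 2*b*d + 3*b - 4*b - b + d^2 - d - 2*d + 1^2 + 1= 18*b^3 + b^2*(-3*d - 18) + b*(-d^2 + 6*d - 2) + d^2 - 3*d + 2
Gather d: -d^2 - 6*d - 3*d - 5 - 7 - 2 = -d^2 - 9*d - 14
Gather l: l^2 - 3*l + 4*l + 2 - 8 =l^2 + l - 6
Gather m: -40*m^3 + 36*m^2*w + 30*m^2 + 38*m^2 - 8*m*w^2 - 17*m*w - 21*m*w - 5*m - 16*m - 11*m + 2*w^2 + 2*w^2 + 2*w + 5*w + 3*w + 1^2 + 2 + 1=-40*m^3 + m^2*(36*w + 68) + m*(-8*w^2 - 38*w - 32) + 4*w^2 + 10*w + 4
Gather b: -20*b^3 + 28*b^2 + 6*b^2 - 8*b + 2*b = -20*b^3 + 34*b^2 - 6*b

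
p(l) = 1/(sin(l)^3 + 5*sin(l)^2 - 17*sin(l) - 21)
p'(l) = (-3*sin(l)^2*cos(l) - 10*sin(l)*cos(l) + 17*cos(l))/(sin(l)^3 + 5*sin(l)^2 - 17*sin(l) - 21)^2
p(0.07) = -0.05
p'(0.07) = 0.03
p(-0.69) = -0.12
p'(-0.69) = 0.24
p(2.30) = -0.03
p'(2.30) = -0.01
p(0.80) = -0.03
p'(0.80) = 0.01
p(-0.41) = -0.07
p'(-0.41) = 0.10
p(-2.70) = -0.08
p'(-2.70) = -0.11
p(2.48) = -0.03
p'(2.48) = -0.01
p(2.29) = -0.03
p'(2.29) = -0.01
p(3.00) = -0.04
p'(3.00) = -0.03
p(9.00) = -0.04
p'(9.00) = -0.02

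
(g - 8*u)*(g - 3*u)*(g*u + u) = g^3*u - 11*g^2*u^2 + g^2*u + 24*g*u^3 - 11*g*u^2 + 24*u^3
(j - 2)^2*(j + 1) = j^3 - 3*j^2 + 4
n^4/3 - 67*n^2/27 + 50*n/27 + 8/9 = (n/3 + 1)*(n - 2)*(n - 4/3)*(n + 1/3)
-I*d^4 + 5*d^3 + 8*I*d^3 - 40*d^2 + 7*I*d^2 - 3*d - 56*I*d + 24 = (d - 8)*(d + I)*(d + 3*I)*(-I*d + 1)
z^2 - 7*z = z*(z - 7)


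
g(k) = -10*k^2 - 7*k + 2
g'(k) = -20*k - 7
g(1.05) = -16.38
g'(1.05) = -28.00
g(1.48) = -30.26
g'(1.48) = -36.60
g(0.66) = -6.98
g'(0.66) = -20.20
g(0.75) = -8.88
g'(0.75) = -22.00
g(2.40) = -72.40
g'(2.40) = -55.00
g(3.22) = -124.22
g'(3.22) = -71.40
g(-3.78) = -114.42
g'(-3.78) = 68.60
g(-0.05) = 2.32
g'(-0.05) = -6.00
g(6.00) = -400.00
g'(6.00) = -127.00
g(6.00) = -400.00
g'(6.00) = -127.00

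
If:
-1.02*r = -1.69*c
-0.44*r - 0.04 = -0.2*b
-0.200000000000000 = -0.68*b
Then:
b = 0.29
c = 0.03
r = 0.04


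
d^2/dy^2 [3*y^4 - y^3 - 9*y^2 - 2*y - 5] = 36*y^2 - 6*y - 18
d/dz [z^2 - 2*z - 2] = 2*z - 2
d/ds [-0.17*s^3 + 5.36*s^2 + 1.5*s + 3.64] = -0.51*s^2 + 10.72*s + 1.5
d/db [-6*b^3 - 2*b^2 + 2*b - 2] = -18*b^2 - 4*b + 2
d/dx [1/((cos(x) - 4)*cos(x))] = 2*(cos(x) - 2)*sin(x)/((cos(x) - 4)^2*cos(x)^2)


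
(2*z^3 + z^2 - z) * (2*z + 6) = 4*z^4 + 14*z^3 + 4*z^2 - 6*z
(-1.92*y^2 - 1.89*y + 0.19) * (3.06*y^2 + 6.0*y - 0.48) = -5.8752*y^4 - 17.3034*y^3 - 9.837*y^2 + 2.0472*y - 0.0912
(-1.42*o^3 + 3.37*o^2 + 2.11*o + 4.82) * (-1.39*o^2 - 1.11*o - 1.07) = 1.9738*o^5 - 3.1081*o^4 - 5.1542*o^3 - 12.6478*o^2 - 7.6079*o - 5.1574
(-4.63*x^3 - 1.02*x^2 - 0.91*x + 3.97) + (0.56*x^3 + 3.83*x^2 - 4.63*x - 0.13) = -4.07*x^3 + 2.81*x^2 - 5.54*x + 3.84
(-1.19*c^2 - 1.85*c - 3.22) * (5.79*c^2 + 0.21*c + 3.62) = -6.8901*c^4 - 10.9614*c^3 - 23.3401*c^2 - 7.3732*c - 11.6564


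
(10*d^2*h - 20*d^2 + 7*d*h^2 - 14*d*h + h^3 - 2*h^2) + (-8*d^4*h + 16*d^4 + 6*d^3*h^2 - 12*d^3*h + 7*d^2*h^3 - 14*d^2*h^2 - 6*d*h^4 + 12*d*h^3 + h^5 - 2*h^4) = -8*d^4*h + 16*d^4 + 6*d^3*h^2 - 12*d^3*h + 7*d^2*h^3 - 14*d^2*h^2 + 10*d^2*h - 20*d^2 - 6*d*h^4 + 12*d*h^3 + 7*d*h^2 - 14*d*h + h^5 - 2*h^4 + h^3 - 2*h^2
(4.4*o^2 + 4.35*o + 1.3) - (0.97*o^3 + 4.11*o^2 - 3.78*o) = -0.97*o^3 + 0.29*o^2 + 8.13*o + 1.3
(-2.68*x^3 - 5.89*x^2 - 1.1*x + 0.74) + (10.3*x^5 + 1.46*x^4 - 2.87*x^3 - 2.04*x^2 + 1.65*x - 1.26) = 10.3*x^5 + 1.46*x^4 - 5.55*x^3 - 7.93*x^2 + 0.55*x - 0.52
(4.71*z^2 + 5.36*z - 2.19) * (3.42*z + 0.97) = 16.1082*z^3 + 22.8999*z^2 - 2.2906*z - 2.1243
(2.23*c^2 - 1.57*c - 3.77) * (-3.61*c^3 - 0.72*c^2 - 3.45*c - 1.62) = -8.0503*c^5 + 4.0621*c^4 + 7.0466*c^3 + 4.5183*c^2 + 15.5499*c + 6.1074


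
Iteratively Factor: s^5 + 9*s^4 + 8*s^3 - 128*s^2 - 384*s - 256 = (s + 4)*(s^4 + 5*s^3 - 12*s^2 - 80*s - 64) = (s - 4)*(s + 4)*(s^3 + 9*s^2 + 24*s + 16) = (s - 4)*(s + 4)^2*(s^2 + 5*s + 4) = (s - 4)*(s + 1)*(s + 4)^2*(s + 4)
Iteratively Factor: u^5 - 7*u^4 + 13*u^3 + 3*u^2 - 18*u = (u)*(u^4 - 7*u^3 + 13*u^2 + 3*u - 18) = u*(u - 3)*(u^3 - 4*u^2 + u + 6) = u*(u - 3)^2*(u^2 - u - 2) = u*(u - 3)^2*(u - 2)*(u + 1)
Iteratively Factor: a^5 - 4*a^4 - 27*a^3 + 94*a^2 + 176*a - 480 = (a + 4)*(a^4 - 8*a^3 + 5*a^2 + 74*a - 120) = (a - 2)*(a + 4)*(a^3 - 6*a^2 - 7*a + 60) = (a - 2)*(a + 3)*(a + 4)*(a^2 - 9*a + 20) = (a - 5)*(a - 2)*(a + 3)*(a + 4)*(a - 4)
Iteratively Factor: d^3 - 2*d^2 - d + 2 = (d + 1)*(d^2 - 3*d + 2) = (d - 2)*(d + 1)*(d - 1)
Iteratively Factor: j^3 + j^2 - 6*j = (j)*(j^2 + j - 6) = j*(j - 2)*(j + 3)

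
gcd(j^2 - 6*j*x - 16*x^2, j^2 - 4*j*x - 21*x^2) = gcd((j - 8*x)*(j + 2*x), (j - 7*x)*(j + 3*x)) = 1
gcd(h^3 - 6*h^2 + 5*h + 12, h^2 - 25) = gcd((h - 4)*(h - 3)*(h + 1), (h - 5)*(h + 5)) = 1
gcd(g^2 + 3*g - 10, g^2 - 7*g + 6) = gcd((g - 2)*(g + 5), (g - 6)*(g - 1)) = 1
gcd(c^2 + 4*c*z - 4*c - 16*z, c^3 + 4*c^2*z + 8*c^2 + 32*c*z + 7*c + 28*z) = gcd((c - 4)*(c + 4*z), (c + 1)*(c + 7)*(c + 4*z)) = c + 4*z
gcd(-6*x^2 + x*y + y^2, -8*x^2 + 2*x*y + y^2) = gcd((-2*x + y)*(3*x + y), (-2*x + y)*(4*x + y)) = 2*x - y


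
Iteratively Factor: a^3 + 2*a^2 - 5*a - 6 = (a - 2)*(a^2 + 4*a + 3) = (a - 2)*(a + 1)*(a + 3)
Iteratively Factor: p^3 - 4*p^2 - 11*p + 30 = (p - 5)*(p^2 + p - 6) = (p - 5)*(p - 2)*(p + 3)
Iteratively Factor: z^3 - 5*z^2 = (z)*(z^2 - 5*z) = z^2*(z - 5)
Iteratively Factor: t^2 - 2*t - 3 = (t - 3)*(t + 1)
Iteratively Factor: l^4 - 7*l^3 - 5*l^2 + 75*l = (l)*(l^3 - 7*l^2 - 5*l + 75) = l*(l - 5)*(l^2 - 2*l - 15) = l*(l - 5)*(l + 3)*(l - 5)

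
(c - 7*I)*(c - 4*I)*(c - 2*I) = c^3 - 13*I*c^2 - 50*c + 56*I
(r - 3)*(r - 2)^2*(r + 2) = r^4 - 5*r^3 + 2*r^2 + 20*r - 24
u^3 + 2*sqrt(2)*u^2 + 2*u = u*(u + sqrt(2))^2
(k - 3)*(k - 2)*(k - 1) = k^3 - 6*k^2 + 11*k - 6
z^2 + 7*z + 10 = (z + 2)*(z + 5)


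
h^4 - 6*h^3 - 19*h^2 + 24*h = h*(h - 8)*(h - 1)*(h + 3)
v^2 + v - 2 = (v - 1)*(v + 2)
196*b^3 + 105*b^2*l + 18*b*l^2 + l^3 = (4*b + l)*(7*b + l)^2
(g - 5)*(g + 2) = g^2 - 3*g - 10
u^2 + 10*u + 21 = (u + 3)*(u + 7)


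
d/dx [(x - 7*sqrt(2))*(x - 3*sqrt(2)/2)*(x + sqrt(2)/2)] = 3*x^2 - 16*sqrt(2)*x + 25/2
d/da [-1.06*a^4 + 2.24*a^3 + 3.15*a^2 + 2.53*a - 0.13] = -4.24*a^3 + 6.72*a^2 + 6.3*a + 2.53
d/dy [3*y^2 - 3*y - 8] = 6*y - 3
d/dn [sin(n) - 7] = cos(n)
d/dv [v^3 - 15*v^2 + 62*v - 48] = 3*v^2 - 30*v + 62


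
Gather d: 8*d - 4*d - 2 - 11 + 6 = 4*d - 7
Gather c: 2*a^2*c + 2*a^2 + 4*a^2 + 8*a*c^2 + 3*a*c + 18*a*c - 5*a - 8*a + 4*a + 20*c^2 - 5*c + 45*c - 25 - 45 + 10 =6*a^2 - 9*a + c^2*(8*a + 20) + c*(2*a^2 + 21*a + 40) - 60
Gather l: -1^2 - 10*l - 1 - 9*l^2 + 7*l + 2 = -9*l^2 - 3*l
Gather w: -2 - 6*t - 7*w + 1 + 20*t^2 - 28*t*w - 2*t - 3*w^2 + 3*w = 20*t^2 - 8*t - 3*w^2 + w*(-28*t - 4) - 1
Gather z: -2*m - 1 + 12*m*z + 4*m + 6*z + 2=2*m + z*(12*m + 6) + 1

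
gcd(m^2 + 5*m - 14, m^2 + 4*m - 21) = m + 7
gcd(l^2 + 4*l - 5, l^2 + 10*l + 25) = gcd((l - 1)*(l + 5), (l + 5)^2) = l + 5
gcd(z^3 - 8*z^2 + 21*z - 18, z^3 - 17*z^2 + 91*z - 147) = z - 3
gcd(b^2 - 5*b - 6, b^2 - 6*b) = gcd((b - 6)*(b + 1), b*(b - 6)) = b - 6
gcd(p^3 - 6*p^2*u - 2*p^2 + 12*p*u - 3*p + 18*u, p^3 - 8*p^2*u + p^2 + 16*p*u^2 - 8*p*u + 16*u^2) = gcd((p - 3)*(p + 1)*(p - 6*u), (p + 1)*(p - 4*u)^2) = p + 1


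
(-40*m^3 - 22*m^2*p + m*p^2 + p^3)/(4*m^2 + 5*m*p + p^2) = (-10*m^2 - 3*m*p + p^2)/(m + p)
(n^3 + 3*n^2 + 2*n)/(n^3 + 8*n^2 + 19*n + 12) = n*(n + 2)/(n^2 + 7*n + 12)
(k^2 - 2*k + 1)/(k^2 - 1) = (k - 1)/(k + 1)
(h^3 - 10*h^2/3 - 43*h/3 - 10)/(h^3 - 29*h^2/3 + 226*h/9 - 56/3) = 3*(3*h^2 + 8*h + 5)/(9*h^2 - 33*h + 28)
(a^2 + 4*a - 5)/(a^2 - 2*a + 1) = (a + 5)/(a - 1)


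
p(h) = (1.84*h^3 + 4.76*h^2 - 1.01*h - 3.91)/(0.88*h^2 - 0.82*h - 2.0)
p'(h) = (0.82 - 1.76*h)*(1.84*h^3 + 4.76*h^2 - 1.01*h - 3.91)/(0.88*h^2 - 0.82*h - 2.0)^2 + (5.52*h^2 + 9.52*h - 1.01)/(0.88*h^2 - 0.82*h - 2.0) = (1.6192*h^4 - 3.0176*h^3 - 14.0544*h^2 - 12.1584*h - 1.1862)/(0.7744*h^4 - 1.4432*h^3 - 2.8476*h^2 + 3.28*h + 4.0)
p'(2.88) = -13.15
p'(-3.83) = 1.81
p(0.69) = 0.81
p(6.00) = 22.57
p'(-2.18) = 1.67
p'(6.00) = 1.41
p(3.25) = 22.95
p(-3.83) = -2.39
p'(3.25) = -5.23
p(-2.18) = 0.47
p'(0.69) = -3.66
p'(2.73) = -20.55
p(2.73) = 28.55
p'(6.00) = 1.41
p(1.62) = -14.49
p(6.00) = 22.57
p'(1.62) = -57.26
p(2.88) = 26.08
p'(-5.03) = 1.89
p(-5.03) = -4.62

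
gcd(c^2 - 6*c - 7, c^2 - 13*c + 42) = c - 7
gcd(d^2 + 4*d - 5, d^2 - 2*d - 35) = d + 5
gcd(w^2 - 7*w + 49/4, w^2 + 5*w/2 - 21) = w - 7/2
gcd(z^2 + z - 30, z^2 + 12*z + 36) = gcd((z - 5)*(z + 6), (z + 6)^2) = z + 6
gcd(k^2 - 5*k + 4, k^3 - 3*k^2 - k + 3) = k - 1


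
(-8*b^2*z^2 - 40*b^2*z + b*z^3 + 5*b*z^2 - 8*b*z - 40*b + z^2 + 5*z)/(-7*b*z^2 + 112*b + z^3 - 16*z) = (8*b^2*z^2 + 40*b^2*z - b*z^3 - 5*b*z^2 + 8*b*z + 40*b - z^2 - 5*z)/(7*b*z^2 - 112*b - z^3 + 16*z)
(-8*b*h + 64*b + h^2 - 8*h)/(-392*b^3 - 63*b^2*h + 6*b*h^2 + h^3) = (h - 8)/(49*b^2 + 14*b*h + h^2)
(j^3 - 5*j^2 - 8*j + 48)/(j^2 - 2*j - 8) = (j^2 - j - 12)/(j + 2)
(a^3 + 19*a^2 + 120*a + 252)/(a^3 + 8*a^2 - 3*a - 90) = (a^2 + 13*a + 42)/(a^2 + 2*a - 15)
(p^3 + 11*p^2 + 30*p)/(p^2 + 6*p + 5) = p*(p + 6)/(p + 1)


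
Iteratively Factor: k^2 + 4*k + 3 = (k + 3)*(k + 1)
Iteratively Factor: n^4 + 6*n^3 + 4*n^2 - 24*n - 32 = (n + 2)*(n^3 + 4*n^2 - 4*n - 16) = (n + 2)*(n + 4)*(n^2 - 4) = (n + 2)^2*(n + 4)*(n - 2)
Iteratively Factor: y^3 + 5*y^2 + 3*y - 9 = (y - 1)*(y^2 + 6*y + 9) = (y - 1)*(y + 3)*(y + 3)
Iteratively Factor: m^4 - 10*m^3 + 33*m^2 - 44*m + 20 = (m - 1)*(m^3 - 9*m^2 + 24*m - 20) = (m - 5)*(m - 1)*(m^2 - 4*m + 4) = (m - 5)*(m - 2)*(m - 1)*(m - 2)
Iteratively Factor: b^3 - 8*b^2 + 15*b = (b)*(b^2 - 8*b + 15) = b*(b - 3)*(b - 5)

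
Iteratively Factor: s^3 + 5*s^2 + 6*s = (s + 3)*(s^2 + 2*s) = s*(s + 3)*(s + 2)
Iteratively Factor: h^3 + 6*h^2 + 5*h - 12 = (h + 3)*(h^2 + 3*h - 4) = (h + 3)*(h + 4)*(h - 1)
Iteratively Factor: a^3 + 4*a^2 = (a + 4)*(a^2) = a*(a + 4)*(a)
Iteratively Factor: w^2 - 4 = (w - 2)*(w + 2)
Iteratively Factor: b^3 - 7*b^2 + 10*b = (b - 2)*(b^2 - 5*b) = (b - 5)*(b - 2)*(b)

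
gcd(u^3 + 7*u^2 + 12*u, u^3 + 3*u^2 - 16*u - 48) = u^2 + 7*u + 12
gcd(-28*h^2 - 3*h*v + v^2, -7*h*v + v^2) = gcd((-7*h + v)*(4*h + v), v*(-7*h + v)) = -7*h + v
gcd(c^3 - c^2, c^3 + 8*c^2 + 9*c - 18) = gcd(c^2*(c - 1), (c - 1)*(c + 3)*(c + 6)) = c - 1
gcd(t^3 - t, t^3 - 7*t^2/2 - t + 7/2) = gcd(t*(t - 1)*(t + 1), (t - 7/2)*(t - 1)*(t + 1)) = t^2 - 1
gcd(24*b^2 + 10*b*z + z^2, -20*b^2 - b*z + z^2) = 4*b + z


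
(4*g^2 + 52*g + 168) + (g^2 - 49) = 5*g^2 + 52*g + 119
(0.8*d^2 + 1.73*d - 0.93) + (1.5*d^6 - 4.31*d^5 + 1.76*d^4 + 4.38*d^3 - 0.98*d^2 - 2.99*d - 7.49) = 1.5*d^6 - 4.31*d^5 + 1.76*d^4 + 4.38*d^3 - 0.18*d^2 - 1.26*d - 8.42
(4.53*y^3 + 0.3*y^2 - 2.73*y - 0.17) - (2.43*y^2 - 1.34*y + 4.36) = 4.53*y^3 - 2.13*y^2 - 1.39*y - 4.53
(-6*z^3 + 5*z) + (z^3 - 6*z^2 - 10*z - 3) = -5*z^3 - 6*z^2 - 5*z - 3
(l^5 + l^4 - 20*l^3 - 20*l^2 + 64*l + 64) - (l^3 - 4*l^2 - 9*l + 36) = l^5 + l^4 - 21*l^3 - 16*l^2 + 73*l + 28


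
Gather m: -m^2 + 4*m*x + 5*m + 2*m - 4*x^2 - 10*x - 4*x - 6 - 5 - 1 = -m^2 + m*(4*x + 7) - 4*x^2 - 14*x - 12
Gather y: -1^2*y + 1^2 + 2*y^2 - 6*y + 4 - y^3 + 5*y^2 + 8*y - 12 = -y^3 + 7*y^2 + y - 7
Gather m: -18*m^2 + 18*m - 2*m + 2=-18*m^2 + 16*m + 2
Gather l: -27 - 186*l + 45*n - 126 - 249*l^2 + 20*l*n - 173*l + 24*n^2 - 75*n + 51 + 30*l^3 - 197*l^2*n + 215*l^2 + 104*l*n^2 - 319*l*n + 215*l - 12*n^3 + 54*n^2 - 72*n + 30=30*l^3 + l^2*(-197*n - 34) + l*(104*n^2 - 299*n - 144) - 12*n^3 + 78*n^2 - 102*n - 72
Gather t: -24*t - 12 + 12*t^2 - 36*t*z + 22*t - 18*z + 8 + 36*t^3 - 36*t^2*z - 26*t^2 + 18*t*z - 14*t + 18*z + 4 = 36*t^3 + t^2*(-36*z - 14) + t*(-18*z - 16)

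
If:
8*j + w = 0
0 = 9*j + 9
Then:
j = -1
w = 8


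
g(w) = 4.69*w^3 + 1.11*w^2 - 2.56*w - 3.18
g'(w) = 14.07*w^2 + 2.22*w - 2.56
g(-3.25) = -144.13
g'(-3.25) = 138.84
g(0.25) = -3.68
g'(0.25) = -1.13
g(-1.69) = -18.32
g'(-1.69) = 33.87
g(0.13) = -3.48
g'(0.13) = -2.03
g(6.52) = 1327.23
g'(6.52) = 610.04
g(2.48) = 68.83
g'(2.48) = 89.48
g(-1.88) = -25.61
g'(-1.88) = 43.00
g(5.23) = 684.72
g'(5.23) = 393.91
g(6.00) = 1034.46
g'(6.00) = 517.28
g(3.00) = 125.76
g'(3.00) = 130.73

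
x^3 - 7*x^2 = x^2*(x - 7)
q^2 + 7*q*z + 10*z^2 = (q + 2*z)*(q + 5*z)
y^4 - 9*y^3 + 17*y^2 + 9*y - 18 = (y - 6)*(y - 3)*(y - 1)*(y + 1)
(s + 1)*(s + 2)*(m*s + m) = m*s^3 + 4*m*s^2 + 5*m*s + 2*m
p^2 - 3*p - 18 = (p - 6)*(p + 3)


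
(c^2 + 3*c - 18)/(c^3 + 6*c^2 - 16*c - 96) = (c - 3)/(c^2 - 16)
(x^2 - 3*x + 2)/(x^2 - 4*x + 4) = (x - 1)/(x - 2)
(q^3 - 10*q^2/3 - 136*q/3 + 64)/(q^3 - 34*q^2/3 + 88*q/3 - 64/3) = (q + 6)/(q - 2)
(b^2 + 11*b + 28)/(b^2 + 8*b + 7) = (b + 4)/(b + 1)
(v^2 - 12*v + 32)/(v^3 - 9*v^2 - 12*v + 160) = (v - 4)/(v^2 - v - 20)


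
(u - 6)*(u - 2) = u^2 - 8*u + 12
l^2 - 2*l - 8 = (l - 4)*(l + 2)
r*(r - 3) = r^2 - 3*r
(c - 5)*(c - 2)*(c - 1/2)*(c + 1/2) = c^4 - 7*c^3 + 39*c^2/4 + 7*c/4 - 5/2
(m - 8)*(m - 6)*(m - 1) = m^3 - 15*m^2 + 62*m - 48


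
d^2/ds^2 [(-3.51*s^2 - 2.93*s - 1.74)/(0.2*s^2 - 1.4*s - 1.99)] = (-2.22044604925031e-16*s^4 - 2.2*s^3 - 8.79948*s^2 - 4.07364*s - 19.679782)/(0.008*s^6 - 0.168*s^5 + 0.9372*s^4 + 0.5992*s^3 - 9.32514*s^2 - 16.63242*s - 7.880599)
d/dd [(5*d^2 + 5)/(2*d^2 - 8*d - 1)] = 10*(-4*d^2 - 3*d + 4)/(4*d^4 - 32*d^3 + 60*d^2 + 16*d + 1)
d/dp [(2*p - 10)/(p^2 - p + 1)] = 2*(p^2 - p - (p - 5)*(2*p - 1) + 1)/(p^2 - p + 1)^2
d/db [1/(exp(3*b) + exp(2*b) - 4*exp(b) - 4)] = (-3*exp(2*b) - 2*exp(b) + 4)*exp(b)/(exp(3*b) + exp(2*b) - 4*exp(b) - 4)^2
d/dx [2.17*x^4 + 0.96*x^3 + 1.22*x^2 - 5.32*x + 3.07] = 8.68*x^3 + 2.88*x^2 + 2.44*x - 5.32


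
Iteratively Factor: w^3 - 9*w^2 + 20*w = (w - 4)*(w^2 - 5*w) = (w - 5)*(w - 4)*(w)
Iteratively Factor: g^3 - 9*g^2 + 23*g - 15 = (g - 5)*(g^2 - 4*g + 3) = (g - 5)*(g - 3)*(g - 1)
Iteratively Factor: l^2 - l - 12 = (l + 3)*(l - 4)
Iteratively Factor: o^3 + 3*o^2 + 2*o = (o + 1)*(o^2 + 2*o) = o*(o + 1)*(o + 2)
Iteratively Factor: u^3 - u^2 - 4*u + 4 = (u + 2)*(u^2 - 3*u + 2) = (u - 1)*(u + 2)*(u - 2)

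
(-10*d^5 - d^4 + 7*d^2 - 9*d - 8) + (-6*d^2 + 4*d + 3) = -10*d^5 - d^4 + d^2 - 5*d - 5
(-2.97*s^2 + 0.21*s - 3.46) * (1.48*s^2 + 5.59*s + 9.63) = -4.3956*s^4 - 16.2915*s^3 - 32.548*s^2 - 17.3191*s - 33.3198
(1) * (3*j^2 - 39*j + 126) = 3*j^2 - 39*j + 126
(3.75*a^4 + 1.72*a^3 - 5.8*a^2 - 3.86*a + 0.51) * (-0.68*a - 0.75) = -2.55*a^5 - 3.9821*a^4 + 2.654*a^3 + 6.9748*a^2 + 2.5482*a - 0.3825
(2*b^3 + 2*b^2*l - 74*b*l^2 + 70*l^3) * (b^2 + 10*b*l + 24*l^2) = 2*b^5 + 22*b^4*l - 6*b^3*l^2 - 622*b^2*l^3 - 1076*b*l^4 + 1680*l^5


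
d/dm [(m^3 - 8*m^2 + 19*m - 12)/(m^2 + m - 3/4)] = 4*(4*m^4 + 8*m^3 - 117*m^2 + 144*m - 9)/(16*m^4 + 32*m^3 - 8*m^2 - 24*m + 9)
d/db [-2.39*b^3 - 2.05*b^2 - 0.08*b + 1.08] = -7.17*b^2 - 4.1*b - 0.08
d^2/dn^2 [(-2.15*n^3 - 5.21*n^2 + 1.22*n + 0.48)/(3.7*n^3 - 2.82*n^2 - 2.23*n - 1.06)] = (-187.516*n^6 - 6.22709999999984*n^5 - 356.63634*n^4 - 269.670202*n^3 + 119.507484*n^2 - 6.96885600000001*n - 15.571232)/(50.653*n^9 - 115.8174*n^8 - 3.31446*n^7 + 73.646952*n^6 + 68.357874*n^5 - 14.883006*n^4 - 38.613103*n^3 - 25.319478*n^2 - 7.516884*n - 1.191016)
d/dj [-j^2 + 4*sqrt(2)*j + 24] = -2*j + 4*sqrt(2)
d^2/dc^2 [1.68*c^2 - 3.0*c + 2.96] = 3.36000000000000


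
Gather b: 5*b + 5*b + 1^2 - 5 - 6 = 10*b - 10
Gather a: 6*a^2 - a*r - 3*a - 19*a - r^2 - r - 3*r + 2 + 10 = 6*a^2 + a*(-r - 22) - r^2 - 4*r + 12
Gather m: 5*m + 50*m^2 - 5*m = 50*m^2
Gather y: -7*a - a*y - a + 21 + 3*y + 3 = -8*a + y*(3 - a) + 24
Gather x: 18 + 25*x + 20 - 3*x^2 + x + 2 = -3*x^2 + 26*x + 40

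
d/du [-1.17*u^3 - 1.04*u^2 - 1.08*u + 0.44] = -3.51*u^2 - 2.08*u - 1.08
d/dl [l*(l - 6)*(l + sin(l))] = l*(l - 6)*(cos(l) + 1) + l*(l + sin(l)) + (l - 6)*(l + sin(l))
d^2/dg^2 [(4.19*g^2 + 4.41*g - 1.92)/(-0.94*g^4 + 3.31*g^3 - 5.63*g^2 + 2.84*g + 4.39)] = (-22.213704*g^8 + 31.460484*g^7 + 206.007142*g^6 - 743.374146*g^5 + 679.134558*g^4 - 435.207095999999*g^3 + 716.14029*g^2 - 1005.568974*g + 74.344226)/(0.830584*g^12 - 8.774148*g^11 + 45.820206*g^10 - 148.896055*g^9 + 315.815031*g^8 - 416.321001*g^7 + 235.055666*g^6 + 211.02207*g^5 - 474.479403*g^4 + 206.877271*g^3 + 219.281817*g^2 - 164.198292*g - 84.604519)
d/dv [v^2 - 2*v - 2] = 2*v - 2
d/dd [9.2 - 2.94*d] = -2.94000000000000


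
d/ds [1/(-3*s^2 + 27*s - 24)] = (2*s - 9)/(3*(s^2 - 9*s + 8)^2)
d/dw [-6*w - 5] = -6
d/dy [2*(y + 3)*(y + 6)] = 4*y + 18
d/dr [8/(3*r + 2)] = -24/(3*r + 2)^2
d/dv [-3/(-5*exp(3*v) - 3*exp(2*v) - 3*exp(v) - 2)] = (-45*exp(2*v) - 18*exp(v) - 9)*exp(v)/(5*exp(3*v) + 3*exp(2*v) + 3*exp(v) + 2)^2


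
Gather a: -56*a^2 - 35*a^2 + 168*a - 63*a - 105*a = -91*a^2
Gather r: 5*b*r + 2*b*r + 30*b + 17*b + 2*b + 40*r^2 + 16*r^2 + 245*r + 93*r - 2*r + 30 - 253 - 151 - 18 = 49*b + 56*r^2 + r*(7*b + 336) - 392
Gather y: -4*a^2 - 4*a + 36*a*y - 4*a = -4*a^2 + 36*a*y - 8*a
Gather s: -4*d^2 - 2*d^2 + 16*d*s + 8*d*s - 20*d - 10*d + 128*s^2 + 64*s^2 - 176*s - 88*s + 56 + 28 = -6*d^2 - 30*d + 192*s^2 + s*(24*d - 264) + 84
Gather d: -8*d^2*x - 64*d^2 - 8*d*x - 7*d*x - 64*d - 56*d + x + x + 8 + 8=d^2*(-8*x - 64) + d*(-15*x - 120) + 2*x + 16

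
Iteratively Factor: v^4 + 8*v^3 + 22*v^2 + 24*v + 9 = (v + 3)*(v^3 + 5*v^2 + 7*v + 3) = (v + 3)^2*(v^2 + 2*v + 1) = (v + 1)*(v + 3)^2*(v + 1)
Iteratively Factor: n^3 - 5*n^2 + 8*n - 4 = (n - 2)*(n^2 - 3*n + 2) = (n - 2)^2*(n - 1)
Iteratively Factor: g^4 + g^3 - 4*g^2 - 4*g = (g + 2)*(g^3 - g^2 - 2*g) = g*(g + 2)*(g^2 - g - 2) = g*(g - 2)*(g + 2)*(g + 1)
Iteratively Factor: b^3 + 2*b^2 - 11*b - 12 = (b + 1)*(b^2 + b - 12) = (b + 1)*(b + 4)*(b - 3)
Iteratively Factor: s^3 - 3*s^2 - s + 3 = (s - 1)*(s^2 - 2*s - 3) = (s - 1)*(s + 1)*(s - 3)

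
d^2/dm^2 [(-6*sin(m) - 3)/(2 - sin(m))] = 15*(-2*sin(m) + cos(m)^2 + 1)/(sin(m) - 2)^3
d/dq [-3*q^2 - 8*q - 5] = -6*q - 8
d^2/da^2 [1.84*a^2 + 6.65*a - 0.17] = 3.68000000000000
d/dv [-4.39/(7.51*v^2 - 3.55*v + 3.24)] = (65.9378*v - 15.5845)/(7.51*v^2 - 3.55*v + 3.24)^2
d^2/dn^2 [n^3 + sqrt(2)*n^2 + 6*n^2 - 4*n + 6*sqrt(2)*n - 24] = 6*n + 2*sqrt(2) + 12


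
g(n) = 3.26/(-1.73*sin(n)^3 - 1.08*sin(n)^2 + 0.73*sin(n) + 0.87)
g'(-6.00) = 0.96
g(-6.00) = 3.42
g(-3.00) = 4.34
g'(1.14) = 17.45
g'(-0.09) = -4.51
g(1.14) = -4.97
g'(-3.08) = 4.07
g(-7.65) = 4.38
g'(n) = 3.26*(5.19*sin(n)^2*cos(n) + 2.16*sin(n)*cos(n) - 0.73*cos(n))/(-1.73*sin(n)^3 - 1.08*sin(n)^2 + 0.73*sin(n) + 0.87)^2 = (16.9194*sin(n)^2 + 7.0416*sin(n) - 2.3798)*cos(n)/(1.73*sin(n)^3 + 1.08*sin(n)^2 - 0.73*sin(n) - 0.87)^2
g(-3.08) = 3.97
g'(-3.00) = 5.34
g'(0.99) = 103.25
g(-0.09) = 4.09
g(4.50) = 4.40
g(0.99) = -11.42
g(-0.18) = 4.56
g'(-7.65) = 2.54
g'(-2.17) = -7.40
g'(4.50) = -2.66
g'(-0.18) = -5.97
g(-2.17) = 6.46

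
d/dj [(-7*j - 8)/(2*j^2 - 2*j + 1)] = (14*j^2 + 32*j - 23)/(4*j^4 - 8*j^3 + 8*j^2 - 4*j + 1)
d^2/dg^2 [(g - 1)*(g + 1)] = 2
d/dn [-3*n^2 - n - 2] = -6*n - 1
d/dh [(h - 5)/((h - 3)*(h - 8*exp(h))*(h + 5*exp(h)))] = ((5 - h)*(h - 8*exp(h))*(h + 5*exp(h)) - (h - 5)*(h - 3)*(h - 8*exp(h))*(5*exp(h) + 1) + (h - 5)*(h - 3)*(h + 5*exp(h))*(8*exp(h) - 1) + (h - 3)*(h - 8*exp(h))*(h + 5*exp(h)))/((h - 3)^2*(h - 8*exp(h))^2*(h + 5*exp(h))^2)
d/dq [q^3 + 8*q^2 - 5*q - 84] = 3*q^2 + 16*q - 5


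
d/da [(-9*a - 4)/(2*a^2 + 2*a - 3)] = (18*a^2 + 16*a + 35)/(4*a^4 + 8*a^3 - 8*a^2 - 12*a + 9)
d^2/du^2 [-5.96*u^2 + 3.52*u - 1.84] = -11.9200000000000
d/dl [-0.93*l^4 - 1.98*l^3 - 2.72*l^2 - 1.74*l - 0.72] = -3.72*l^3 - 5.94*l^2 - 5.44*l - 1.74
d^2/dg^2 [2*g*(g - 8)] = 4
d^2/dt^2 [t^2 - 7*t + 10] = 2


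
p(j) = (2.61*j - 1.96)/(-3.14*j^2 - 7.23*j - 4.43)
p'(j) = (2.61*j - 1.96)*(6.28*j + 7.23)/(-3.14*j^2 - 7.23*j - 4.43)^2 + 2.61/(-3.14*j^2 - 7.23*j - 4.43) = (8.1954*j^2 - 12.3088*j - 25.7331)/(9.8596*j^4 + 45.4044*j^3 + 80.0933*j^2 + 64.0578*j + 19.6249)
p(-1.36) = 13.61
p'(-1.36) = 37.60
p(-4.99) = 0.32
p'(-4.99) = 0.11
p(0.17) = 0.26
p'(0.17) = -0.83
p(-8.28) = 0.15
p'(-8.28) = 0.02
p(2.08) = -0.10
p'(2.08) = -0.01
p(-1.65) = 5.97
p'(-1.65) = 15.34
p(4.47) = -0.10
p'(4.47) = 0.01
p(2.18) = -0.11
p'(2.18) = -0.01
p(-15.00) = 0.07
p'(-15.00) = 0.01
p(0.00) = 0.44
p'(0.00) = -1.31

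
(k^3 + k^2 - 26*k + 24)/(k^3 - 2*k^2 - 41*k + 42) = (k - 4)/(k - 7)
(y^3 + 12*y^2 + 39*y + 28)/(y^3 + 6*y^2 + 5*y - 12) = (y^2 + 8*y + 7)/(y^2 + 2*y - 3)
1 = 1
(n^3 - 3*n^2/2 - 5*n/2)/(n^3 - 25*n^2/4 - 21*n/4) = 2*(-2*n^2 + 3*n + 5)/(-4*n^2 + 25*n + 21)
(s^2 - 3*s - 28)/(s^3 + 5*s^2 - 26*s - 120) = (s - 7)/(s^2 + s - 30)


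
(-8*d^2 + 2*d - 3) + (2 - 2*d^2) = -10*d^2 + 2*d - 1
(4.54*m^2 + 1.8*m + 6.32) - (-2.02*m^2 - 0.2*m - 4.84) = 6.56*m^2 + 2.0*m + 11.16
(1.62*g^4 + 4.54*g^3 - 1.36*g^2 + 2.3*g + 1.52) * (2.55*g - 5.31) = 4.131*g^5 + 2.9748*g^4 - 27.5754*g^3 + 13.0866*g^2 - 8.337*g - 8.0712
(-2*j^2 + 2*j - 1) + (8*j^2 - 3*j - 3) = 6*j^2 - j - 4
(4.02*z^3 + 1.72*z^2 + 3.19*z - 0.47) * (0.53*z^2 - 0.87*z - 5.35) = 2.1306*z^5 - 2.5858*z^4 - 21.3127*z^3 - 12.2264*z^2 - 16.6576*z + 2.5145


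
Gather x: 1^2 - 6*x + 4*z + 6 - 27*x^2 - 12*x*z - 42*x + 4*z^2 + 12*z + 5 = -27*x^2 + x*(-12*z - 48) + 4*z^2 + 16*z + 12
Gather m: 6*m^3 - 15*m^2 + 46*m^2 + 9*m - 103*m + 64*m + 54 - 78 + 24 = 6*m^3 + 31*m^2 - 30*m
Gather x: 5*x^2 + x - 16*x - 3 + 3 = 5*x^2 - 15*x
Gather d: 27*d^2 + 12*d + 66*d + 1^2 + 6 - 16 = 27*d^2 + 78*d - 9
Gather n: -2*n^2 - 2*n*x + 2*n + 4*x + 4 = -2*n^2 + n*(2 - 2*x) + 4*x + 4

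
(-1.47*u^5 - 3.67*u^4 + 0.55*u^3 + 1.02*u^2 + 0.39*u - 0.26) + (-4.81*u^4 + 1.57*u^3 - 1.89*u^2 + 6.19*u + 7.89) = -1.47*u^5 - 8.48*u^4 + 2.12*u^3 - 0.87*u^2 + 6.58*u + 7.63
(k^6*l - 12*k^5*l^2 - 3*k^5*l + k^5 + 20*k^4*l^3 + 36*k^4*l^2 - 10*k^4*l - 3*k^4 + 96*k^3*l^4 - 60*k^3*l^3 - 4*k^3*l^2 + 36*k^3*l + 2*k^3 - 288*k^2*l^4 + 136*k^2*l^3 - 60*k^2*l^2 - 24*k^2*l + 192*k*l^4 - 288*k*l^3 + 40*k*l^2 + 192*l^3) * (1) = k^6*l - 12*k^5*l^2 - 3*k^5*l + k^5 + 20*k^4*l^3 + 36*k^4*l^2 - 10*k^4*l - 3*k^4 + 96*k^3*l^4 - 60*k^3*l^3 - 4*k^3*l^2 + 36*k^3*l + 2*k^3 - 288*k^2*l^4 + 136*k^2*l^3 - 60*k^2*l^2 - 24*k^2*l + 192*k*l^4 - 288*k*l^3 + 40*k*l^2 + 192*l^3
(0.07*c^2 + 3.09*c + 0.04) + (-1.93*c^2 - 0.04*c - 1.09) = -1.86*c^2 + 3.05*c - 1.05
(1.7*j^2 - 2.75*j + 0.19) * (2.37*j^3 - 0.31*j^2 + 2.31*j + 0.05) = 4.029*j^5 - 7.0445*j^4 + 5.2298*j^3 - 6.3264*j^2 + 0.3014*j + 0.0095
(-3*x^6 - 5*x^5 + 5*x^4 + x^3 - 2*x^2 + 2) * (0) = 0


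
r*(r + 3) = r^2 + 3*r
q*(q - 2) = q^2 - 2*q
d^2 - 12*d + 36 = (d - 6)^2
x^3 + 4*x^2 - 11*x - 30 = (x - 3)*(x + 2)*(x + 5)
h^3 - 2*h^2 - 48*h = h*(h - 8)*(h + 6)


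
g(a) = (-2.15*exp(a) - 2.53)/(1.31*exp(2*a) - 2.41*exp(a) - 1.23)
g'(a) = (-2.15*exp(a) - 2.53)*(-2.62*exp(2*a) + 2.41*exp(a))/(1.31*exp(2*a) - 2.41*exp(a) - 1.23)^2 - 2.15*exp(a)/(1.31*exp(2*a) - 2.41*exp(a) - 1.23) = (2.8165*exp(2*a) + 6.6286*exp(a) - 3.4528)*exp(a)/(1.7161*exp(4*a) - 6.3142*exp(3*a) + 2.5855*exp(2*a) + 5.9286*exp(a) + 1.5129)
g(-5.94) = 2.05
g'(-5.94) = -0.01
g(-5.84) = 2.05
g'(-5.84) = -0.01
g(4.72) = -0.02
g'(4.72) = 0.02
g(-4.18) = 2.02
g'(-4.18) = -0.03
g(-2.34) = 1.89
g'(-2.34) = -0.13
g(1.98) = -0.36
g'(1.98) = 0.56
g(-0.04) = 1.97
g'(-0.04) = 0.97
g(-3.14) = 1.97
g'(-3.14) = -0.08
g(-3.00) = 1.96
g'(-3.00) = -0.09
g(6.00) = 0.00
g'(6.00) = 0.00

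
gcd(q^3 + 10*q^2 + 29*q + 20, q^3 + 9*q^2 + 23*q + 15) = q^2 + 6*q + 5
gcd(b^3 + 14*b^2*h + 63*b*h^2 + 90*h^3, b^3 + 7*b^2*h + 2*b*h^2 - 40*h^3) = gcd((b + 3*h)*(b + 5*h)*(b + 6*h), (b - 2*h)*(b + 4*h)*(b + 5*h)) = b + 5*h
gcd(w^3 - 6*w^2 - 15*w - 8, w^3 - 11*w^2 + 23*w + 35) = w + 1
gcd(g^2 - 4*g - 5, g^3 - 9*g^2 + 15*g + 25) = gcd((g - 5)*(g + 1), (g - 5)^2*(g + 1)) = g^2 - 4*g - 5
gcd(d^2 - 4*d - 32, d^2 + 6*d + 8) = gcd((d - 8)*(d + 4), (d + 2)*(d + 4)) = d + 4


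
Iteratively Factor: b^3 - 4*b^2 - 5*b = (b + 1)*(b^2 - 5*b) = b*(b + 1)*(b - 5)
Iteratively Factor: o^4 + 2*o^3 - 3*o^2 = (o)*(o^3 + 2*o^2 - 3*o) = o*(o - 1)*(o^2 + 3*o) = o^2*(o - 1)*(o + 3)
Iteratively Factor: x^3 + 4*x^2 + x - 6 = (x + 2)*(x^2 + 2*x - 3) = (x + 2)*(x + 3)*(x - 1)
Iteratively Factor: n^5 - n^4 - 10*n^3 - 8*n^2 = (n)*(n^4 - n^3 - 10*n^2 - 8*n) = n^2*(n^3 - n^2 - 10*n - 8) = n^2*(n + 1)*(n^2 - 2*n - 8) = n^2*(n - 4)*(n + 1)*(n + 2)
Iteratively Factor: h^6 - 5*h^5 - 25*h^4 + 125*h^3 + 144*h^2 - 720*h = (h - 3)*(h^5 - 2*h^4 - 31*h^3 + 32*h^2 + 240*h) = (h - 3)*(h + 4)*(h^4 - 6*h^3 - 7*h^2 + 60*h) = (h - 4)*(h - 3)*(h + 4)*(h^3 - 2*h^2 - 15*h) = h*(h - 4)*(h - 3)*(h + 4)*(h^2 - 2*h - 15) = h*(h - 4)*(h - 3)*(h + 3)*(h + 4)*(h - 5)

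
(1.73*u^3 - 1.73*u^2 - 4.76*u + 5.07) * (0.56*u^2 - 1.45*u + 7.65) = 0.9688*u^5 - 3.4773*u^4 + 13.0774*u^3 - 3.4933*u^2 - 43.7655*u + 38.7855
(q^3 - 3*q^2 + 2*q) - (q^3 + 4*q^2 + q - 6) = -7*q^2 + q + 6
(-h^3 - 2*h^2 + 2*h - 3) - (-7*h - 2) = -h^3 - 2*h^2 + 9*h - 1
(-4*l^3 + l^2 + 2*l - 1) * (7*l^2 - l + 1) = -28*l^5 + 11*l^4 + 9*l^3 - 8*l^2 + 3*l - 1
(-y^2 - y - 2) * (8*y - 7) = -8*y^3 - y^2 - 9*y + 14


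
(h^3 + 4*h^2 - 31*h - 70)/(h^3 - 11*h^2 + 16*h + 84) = (h^2 + 2*h - 35)/(h^2 - 13*h + 42)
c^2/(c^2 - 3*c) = c/(c - 3)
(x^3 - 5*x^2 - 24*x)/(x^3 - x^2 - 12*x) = (x - 8)/(x - 4)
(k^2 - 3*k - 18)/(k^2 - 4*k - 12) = (k + 3)/(k + 2)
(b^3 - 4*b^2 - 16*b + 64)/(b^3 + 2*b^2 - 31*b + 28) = (b^2 - 16)/(b^2 + 6*b - 7)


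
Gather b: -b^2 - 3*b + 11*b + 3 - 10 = -b^2 + 8*b - 7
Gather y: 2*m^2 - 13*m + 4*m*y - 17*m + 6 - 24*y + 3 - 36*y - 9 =2*m^2 - 30*m + y*(4*m - 60)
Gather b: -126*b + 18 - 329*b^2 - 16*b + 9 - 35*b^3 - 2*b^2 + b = -35*b^3 - 331*b^2 - 141*b + 27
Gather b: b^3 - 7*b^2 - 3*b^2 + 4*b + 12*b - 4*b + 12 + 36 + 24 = b^3 - 10*b^2 + 12*b + 72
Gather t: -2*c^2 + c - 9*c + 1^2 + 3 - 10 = -2*c^2 - 8*c - 6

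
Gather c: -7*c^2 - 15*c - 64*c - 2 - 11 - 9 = -7*c^2 - 79*c - 22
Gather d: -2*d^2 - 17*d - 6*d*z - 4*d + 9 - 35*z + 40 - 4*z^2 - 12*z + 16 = -2*d^2 + d*(-6*z - 21) - 4*z^2 - 47*z + 65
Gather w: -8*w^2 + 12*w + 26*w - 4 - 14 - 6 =-8*w^2 + 38*w - 24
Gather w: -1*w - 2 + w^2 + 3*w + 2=w^2 + 2*w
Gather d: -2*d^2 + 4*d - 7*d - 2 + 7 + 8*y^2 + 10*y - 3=-2*d^2 - 3*d + 8*y^2 + 10*y + 2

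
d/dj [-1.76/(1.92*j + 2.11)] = 3.3792/(1.92*j + 2.11)^2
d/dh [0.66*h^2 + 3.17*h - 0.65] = 1.32*h + 3.17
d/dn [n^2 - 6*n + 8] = 2*n - 6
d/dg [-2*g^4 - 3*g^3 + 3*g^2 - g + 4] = -8*g^3 - 9*g^2 + 6*g - 1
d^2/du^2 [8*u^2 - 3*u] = 16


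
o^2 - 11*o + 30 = (o - 6)*(o - 5)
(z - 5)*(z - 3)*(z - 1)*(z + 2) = z^4 - 7*z^3 + 5*z^2 + 31*z - 30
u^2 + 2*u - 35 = (u - 5)*(u + 7)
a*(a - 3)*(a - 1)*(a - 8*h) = a^4 - 8*a^3*h - 4*a^3 + 32*a^2*h + 3*a^2 - 24*a*h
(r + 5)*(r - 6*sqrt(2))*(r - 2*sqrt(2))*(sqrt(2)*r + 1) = sqrt(2)*r^4 - 15*r^3 + 5*sqrt(2)*r^3 - 75*r^2 + 16*sqrt(2)*r^2 + 24*r + 80*sqrt(2)*r + 120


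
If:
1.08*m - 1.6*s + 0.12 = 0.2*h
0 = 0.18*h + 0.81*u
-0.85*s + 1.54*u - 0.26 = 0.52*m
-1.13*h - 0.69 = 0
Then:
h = -0.61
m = -0.16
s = 0.04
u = 0.14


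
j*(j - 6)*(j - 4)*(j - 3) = j^4 - 13*j^3 + 54*j^2 - 72*j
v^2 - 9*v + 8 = (v - 8)*(v - 1)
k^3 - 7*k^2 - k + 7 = (k - 7)*(k - 1)*(k + 1)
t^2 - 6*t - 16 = (t - 8)*(t + 2)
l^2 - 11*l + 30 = (l - 6)*(l - 5)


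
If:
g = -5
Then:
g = -5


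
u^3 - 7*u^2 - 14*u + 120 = (u - 6)*(u - 5)*(u + 4)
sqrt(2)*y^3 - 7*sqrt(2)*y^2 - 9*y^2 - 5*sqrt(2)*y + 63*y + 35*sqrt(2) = (y - 7)*(y - 5*sqrt(2))*(sqrt(2)*y + 1)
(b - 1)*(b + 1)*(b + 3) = b^3 + 3*b^2 - b - 3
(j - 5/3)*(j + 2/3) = j^2 - j - 10/9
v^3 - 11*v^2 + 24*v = v*(v - 8)*(v - 3)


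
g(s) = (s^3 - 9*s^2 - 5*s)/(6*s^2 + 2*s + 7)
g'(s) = (-12*s - 2)*(s^3 - 9*s^2 - 5*s)/(6*s^2 + 2*s + 7)^2 + (3*s^2 - 18*s - 5)/(6*s^2 + 2*s + 7) = (6*s^4 + 4*s^3 + 33*s^2 - 126*s - 35)/(36*s^4 + 24*s^3 + 88*s^2 + 28*s + 49)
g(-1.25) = -0.70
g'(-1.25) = 0.94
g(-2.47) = -1.49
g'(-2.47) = 0.43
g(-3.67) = -1.89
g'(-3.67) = 0.27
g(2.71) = -1.06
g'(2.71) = 0.08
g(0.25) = -0.23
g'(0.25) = -1.04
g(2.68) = -1.06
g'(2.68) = 0.08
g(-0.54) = -0.01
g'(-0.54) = 0.72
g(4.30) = -0.86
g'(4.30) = 0.15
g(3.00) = -1.03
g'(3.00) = 0.11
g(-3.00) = -1.69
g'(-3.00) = 0.34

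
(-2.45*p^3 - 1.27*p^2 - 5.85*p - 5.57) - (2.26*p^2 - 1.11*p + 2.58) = -2.45*p^3 - 3.53*p^2 - 4.74*p - 8.15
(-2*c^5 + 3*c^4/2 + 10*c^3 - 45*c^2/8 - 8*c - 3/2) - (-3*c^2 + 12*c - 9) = -2*c^5 + 3*c^4/2 + 10*c^3 - 21*c^2/8 - 20*c + 15/2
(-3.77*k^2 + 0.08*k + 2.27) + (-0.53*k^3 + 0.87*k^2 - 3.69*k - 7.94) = -0.53*k^3 - 2.9*k^2 - 3.61*k - 5.67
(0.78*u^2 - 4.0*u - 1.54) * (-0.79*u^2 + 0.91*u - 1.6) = -0.6162*u^4 + 3.8698*u^3 - 3.6714*u^2 + 4.9986*u + 2.464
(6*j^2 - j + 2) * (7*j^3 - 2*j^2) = 42*j^5 - 19*j^4 + 16*j^3 - 4*j^2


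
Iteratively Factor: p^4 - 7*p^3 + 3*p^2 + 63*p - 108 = (p - 3)*(p^3 - 4*p^2 - 9*p + 36) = (p - 3)*(p + 3)*(p^2 - 7*p + 12) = (p - 4)*(p - 3)*(p + 3)*(p - 3)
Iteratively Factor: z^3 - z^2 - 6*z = (z + 2)*(z^2 - 3*z) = z*(z + 2)*(z - 3)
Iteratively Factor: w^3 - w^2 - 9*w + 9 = (w - 1)*(w^2 - 9) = (w - 1)*(w + 3)*(w - 3)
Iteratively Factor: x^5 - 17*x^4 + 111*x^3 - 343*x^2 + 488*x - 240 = (x - 4)*(x^4 - 13*x^3 + 59*x^2 - 107*x + 60) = (x - 4)*(x - 1)*(x^3 - 12*x^2 + 47*x - 60) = (x - 4)^2*(x - 1)*(x^2 - 8*x + 15) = (x - 5)*(x - 4)^2*(x - 1)*(x - 3)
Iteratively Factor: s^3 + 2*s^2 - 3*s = (s - 1)*(s^2 + 3*s) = s*(s - 1)*(s + 3)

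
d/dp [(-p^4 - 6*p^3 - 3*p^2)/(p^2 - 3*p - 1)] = p*(-2*p^4 + 3*p^3 + 40*p^2 + 27*p + 6)/(p^4 - 6*p^3 + 7*p^2 + 6*p + 1)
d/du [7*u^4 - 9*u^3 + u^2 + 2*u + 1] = 28*u^3 - 27*u^2 + 2*u + 2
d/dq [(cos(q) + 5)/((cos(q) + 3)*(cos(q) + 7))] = (cos(q)^2 + 10*cos(q) + 29)*sin(q)/((cos(q) + 3)^2*(cos(q) + 7)^2)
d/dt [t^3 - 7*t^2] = t*(3*t - 14)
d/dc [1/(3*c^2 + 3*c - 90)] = (-2*c - 1)/(3*(c^2 + c - 30)^2)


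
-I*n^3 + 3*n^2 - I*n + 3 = (n - I)*(n + 3*I)*(-I*n + 1)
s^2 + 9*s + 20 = (s + 4)*(s + 5)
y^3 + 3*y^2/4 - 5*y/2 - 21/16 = (y - 3/2)*(y + 1/2)*(y + 7/4)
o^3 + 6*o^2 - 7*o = o*(o - 1)*(o + 7)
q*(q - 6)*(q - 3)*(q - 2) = q^4 - 11*q^3 + 36*q^2 - 36*q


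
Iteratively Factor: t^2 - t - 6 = (t + 2)*(t - 3)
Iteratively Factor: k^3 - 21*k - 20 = (k + 4)*(k^2 - 4*k - 5) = (k + 1)*(k + 4)*(k - 5)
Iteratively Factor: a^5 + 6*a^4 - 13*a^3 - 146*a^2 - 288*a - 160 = (a + 1)*(a^4 + 5*a^3 - 18*a^2 - 128*a - 160) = (a + 1)*(a + 4)*(a^3 + a^2 - 22*a - 40) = (a + 1)*(a + 2)*(a + 4)*(a^2 - a - 20) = (a + 1)*(a + 2)*(a + 4)^2*(a - 5)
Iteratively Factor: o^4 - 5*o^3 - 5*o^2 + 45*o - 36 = (o - 4)*(o^3 - o^2 - 9*o + 9) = (o - 4)*(o - 3)*(o^2 + 2*o - 3) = (o - 4)*(o - 3)*(o - 1)*(o + 3)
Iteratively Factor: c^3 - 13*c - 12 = (c + 1)*(c^2 - c - 12) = (c + 1)*(c + 3)*(c - 4)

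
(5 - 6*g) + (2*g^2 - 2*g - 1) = 2*g^2 - 8*g + 4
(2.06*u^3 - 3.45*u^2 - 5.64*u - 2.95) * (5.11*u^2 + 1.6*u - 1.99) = 10.5266*u^5 - 14.3335*u^4 - 38.4398*u^3 - 17.233*u^2 + 6.5036*u + 5.8705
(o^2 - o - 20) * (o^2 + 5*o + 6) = o^4 + 4*o^3 - 19*o^2 - 106*o - 120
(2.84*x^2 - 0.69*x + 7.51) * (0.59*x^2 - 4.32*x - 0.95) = 1.6756*x^4 - 12.6759*x^3 + 4.7137*x^2 - 31.7877*x - 7.1345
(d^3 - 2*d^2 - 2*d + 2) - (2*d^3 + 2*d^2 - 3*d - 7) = -d^3 - 4*d^2 + d + 9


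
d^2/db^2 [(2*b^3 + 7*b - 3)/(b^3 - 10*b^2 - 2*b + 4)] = 2*(20*b^6 + 33*b^5 - 276*b^4 + 1042*b^3 - 1098*b^2 + 792*b - 76)/(b^9 - 30*b^8 + 294*b^7 - 868*b^6 - 828*b^5 + 1032*b^4 + 520*b^3 - 432*b^2 - 96*b + 64)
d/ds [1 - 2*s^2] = -4*s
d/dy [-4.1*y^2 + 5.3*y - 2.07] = 5.3 - 8.2*y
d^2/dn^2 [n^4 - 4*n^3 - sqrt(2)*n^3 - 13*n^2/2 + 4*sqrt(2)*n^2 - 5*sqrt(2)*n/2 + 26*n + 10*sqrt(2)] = 12*n^2 - 24*n - 6*sqrt(2)*n - 13 + 8*sqrt(2)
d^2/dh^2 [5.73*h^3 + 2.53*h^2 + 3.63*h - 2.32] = 34.38*h + 5.06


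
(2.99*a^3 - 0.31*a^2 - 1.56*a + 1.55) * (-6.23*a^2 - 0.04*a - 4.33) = -18.6277*a^5 + 1.8117*a^4 - 3.2155*a^3 - 8.2518*a^2 + 6.6928*a - 6.7115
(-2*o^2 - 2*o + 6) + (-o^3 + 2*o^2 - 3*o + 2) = -o^3 - 5*o + 8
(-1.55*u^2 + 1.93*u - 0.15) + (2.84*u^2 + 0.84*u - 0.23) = 1.29*u^2 + 2.77*u - 0.38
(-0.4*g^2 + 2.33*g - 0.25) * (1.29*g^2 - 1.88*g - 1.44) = -0.516*g^4 + 3.7577*g^3 - 4.1269*g^2 - 2.8852*g + 0.36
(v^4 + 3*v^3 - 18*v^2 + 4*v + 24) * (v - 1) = v^5 + 2*v^4 - 21*v^3 + 22*v^2 + 20*v - 24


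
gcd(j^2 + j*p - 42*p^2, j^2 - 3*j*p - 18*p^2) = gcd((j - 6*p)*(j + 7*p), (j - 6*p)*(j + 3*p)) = -j + 6*p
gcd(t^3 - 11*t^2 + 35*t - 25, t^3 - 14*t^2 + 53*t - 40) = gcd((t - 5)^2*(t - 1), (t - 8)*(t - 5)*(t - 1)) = t^2 - 6*t + 5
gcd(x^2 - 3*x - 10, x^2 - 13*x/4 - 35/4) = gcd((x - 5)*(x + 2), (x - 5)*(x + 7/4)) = x - 5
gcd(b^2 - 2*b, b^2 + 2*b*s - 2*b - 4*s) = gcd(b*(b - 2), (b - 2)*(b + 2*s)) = b - 2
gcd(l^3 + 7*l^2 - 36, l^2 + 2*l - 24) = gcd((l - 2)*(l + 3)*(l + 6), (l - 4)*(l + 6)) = l + 6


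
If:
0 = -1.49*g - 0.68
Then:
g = -0.46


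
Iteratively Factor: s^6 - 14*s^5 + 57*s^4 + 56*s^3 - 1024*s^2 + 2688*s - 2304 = (s - 3)*(s^5 - 11*s^4 + 24*s^3 + 128*s^2 - 640*s + 768) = (s - 4)*(s - 3)*(s^4 - 7*s^3 - 4*s^2 + 112*s - 192) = (s - 4)*(s - 3)*(s + 4)*(s^3 - 11*s^2 + 40*s - 48) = (s - 4)^2*(s - 3)*(s + 4)*(s^2 - 7*s + 12) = (s - 4)^3*(s - 3)*(s + 4)*(s - 3)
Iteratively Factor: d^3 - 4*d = (d + 2)*(d^2 - 2*d) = d*(d + 2)*(d - 2)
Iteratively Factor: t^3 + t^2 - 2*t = (t - 1)*(t^2 + 2*t) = (t - 1)*(t + 2)*(t)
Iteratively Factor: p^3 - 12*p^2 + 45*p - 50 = (p - 5)*(p^2 - 7*p + 10) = (p - 5)^2*(p - 2)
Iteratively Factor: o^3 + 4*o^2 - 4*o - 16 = (o - 2)*(o^2 + 6*o + 8) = (o - 2)*(o + 2)*(o + 4)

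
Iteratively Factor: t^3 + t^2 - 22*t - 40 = (t + 2)*(t^2 - t - 20) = (t - 5)*(t + 2)*(t + 4)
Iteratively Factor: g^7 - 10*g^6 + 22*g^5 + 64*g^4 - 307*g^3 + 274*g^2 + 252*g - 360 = (g - 2)*(g^6 - 8*g^5 + 6*g^4 + 76*g^3 - 155*g^2 - 36*g + 180) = (g - 2)*(g + 1)*(g^5 - 9*g^4 + 15*g^3 + 61*g^2 - 216*g + 180) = (g - 2)^2*(g + 1)*(g^4 - 7*g^3 + g^2 + 63*g - 90) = (g - 5)*(g - 2)^2*(g + 1)*(g^3 - 2*g^2 - 9*g + 18) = (g - 5)*(g - 2)^3*(g + 1)*(g^2 - 9) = (g - 5)*(g - 3)*(g - 2)^3*(g + 1)*(g + 3)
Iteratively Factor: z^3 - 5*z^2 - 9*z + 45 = (z - 5)*(z^2 - 9) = (z - 5)*(z - 3)*(z + 3)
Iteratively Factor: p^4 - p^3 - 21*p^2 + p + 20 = (p - 1)*(p^3 - 21*p - 20) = (p - 1)*(p + 4)*(p^2 - 4*p - 5) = (p - 1)*(p + 1)*(p + 4)*(p - 5)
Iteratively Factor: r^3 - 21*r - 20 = (r + 1)*(r^2 - r - 20) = (r + 1)*(r + 4)*(r - 5)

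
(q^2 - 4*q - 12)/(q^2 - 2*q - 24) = (q + 2)/(q + 4)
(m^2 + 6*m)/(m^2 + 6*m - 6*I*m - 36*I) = m/(m - 6*I)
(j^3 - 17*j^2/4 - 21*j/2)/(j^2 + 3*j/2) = (4*j^2 - 17*j - 42)/(2*(2*j + 3))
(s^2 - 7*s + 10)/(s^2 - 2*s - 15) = (s - 2)/(s + 3)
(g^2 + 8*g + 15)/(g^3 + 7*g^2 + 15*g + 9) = (g + 5)/(g^2 + 4*g + 3)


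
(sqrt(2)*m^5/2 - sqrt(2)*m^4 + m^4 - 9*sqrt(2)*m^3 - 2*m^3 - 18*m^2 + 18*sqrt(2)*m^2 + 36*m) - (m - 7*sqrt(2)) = sqrt(2)*m^5/2 - sqrt(2)*m^4 + m^4 - 9*sqrt(2)*m^3 - 2*m^3 - 18*m^2 + 18*sqrt(2)*m^2 + 35*m + 7*sqrt(2)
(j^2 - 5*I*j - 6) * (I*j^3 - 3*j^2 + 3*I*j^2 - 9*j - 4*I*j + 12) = I*j^5 + 2*j^4 + 3*I*j^4 + 6*j^3 + 5*I*j^3 + 10*j^2 + 27*I*j^2 + 54*j - 36*I*j - 72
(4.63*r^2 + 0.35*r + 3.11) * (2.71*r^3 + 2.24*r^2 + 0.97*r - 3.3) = 12.5473*r^5 + 11.3197*r^4 + 13.7032*r^3 - 7.9731*r^2 + 1.8617*r - 10.263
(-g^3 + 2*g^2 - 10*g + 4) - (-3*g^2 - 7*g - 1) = -g^3 + 5*g^2 - 3*g + 5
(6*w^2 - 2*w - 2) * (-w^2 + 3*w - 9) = -6*w^4 + 20*w^3 - 58*w^2 + 12*w + 18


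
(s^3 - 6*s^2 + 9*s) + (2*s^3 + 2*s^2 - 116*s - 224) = 3*s^3 - 4*s^2 - 107*s - 224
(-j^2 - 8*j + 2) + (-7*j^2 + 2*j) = -8*j^2 - 6*j + 2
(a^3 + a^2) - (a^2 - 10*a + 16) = a^3 + 10*a - 16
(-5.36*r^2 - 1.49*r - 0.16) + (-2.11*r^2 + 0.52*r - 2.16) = -7.47*r^2 - 0.97*r - 2.32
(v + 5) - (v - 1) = 6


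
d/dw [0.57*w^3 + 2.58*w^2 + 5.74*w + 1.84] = 1.71*w^2 + 5.16*w + 5.74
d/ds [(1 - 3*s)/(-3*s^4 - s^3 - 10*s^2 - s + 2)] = (9*s^4 + 3*s^3 + 30*s^2 + 3*s - (3*s - 1)*(12*s^3 + 3*s^2 + 20*s + 1) - 6)/(3*s^4 + s^3 + 10*s^2 + s - 2)^2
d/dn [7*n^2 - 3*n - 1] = 14*n - 3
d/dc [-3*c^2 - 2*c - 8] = -6*c - 2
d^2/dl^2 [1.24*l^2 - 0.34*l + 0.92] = 2.48000000000000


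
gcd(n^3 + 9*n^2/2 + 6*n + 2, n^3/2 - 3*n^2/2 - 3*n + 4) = n + 2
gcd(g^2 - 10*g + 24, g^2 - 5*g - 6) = g - 6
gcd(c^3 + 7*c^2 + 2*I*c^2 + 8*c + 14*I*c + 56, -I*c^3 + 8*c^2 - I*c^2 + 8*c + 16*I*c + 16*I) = c + 4*I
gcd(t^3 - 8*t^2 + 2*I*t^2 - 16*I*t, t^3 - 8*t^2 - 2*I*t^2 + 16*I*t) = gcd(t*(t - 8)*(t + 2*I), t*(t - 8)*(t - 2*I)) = t^2 - 8*t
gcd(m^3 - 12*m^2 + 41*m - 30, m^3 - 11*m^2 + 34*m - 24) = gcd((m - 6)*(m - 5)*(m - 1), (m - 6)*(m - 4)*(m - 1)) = m^2 - 7*m + 6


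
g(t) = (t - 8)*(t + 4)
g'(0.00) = -4.00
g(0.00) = -32.00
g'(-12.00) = -28.00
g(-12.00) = 160.00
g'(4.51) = 5.02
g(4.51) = -29.70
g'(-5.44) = -14.88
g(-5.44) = 19.35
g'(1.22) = -1.56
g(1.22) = -35.39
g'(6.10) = 8.20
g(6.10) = -19.19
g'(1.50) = -1.00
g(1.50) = -35.75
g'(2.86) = 1.72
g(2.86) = -35.26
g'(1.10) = -1.80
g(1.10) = -35.19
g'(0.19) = -3.62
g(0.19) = -32.72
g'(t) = 2*t - 4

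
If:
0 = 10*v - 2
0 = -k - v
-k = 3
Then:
No Solution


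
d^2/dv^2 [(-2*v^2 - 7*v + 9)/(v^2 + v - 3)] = 2*(-5*v^3 + 9*v^2 - 36*v - 3)/(v^6 + 3*v^5 - 6*v^4 - 17*v^3 + 18*v^2 + 27*v - 27)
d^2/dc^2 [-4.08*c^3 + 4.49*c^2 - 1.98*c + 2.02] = 8.98 - 24.48*c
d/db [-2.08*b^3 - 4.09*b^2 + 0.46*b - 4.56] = -6.24*b^2 - 8.18*b + 0.46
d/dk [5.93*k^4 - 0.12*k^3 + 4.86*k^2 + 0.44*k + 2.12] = 23.72*k^3 - 0.36*k^2 + 9.72*k + 0.44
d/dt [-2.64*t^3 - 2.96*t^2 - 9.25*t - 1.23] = -7.92*t^2 - 5.92*t - 9.25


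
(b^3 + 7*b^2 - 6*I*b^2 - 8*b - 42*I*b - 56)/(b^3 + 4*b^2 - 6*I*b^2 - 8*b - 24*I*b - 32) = (b + 7)/(b + 4)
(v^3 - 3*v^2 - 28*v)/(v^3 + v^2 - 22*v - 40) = v*(v - 7)/(v^2 - 3*v - 10)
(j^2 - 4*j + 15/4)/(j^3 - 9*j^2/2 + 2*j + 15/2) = (j - 3/2)/(j^2 - 2*j - 3)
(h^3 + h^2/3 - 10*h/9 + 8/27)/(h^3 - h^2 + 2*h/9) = (h + 4/3)/h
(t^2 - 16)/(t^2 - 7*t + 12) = (t + 4)/(t - 3)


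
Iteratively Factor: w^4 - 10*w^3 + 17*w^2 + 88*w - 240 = (w - 5)*(w^3 - 5*w^2 - 8*w + 48) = (w - 5)*(w + 3)*(w^2 - 8*w + 16) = (w - 5)*(w - 4)*(w + 3)*(w - 4)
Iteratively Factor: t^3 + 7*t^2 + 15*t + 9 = (t + 3)*(t^2 + 4*t + 3) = (t + 1)*(t + 3)*(t + 3)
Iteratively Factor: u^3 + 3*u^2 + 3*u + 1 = (u + 1)*(u^2 + 2*u + 1) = (u + 1)^2*(u + 1)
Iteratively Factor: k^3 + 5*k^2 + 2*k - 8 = (k - 1)*(k^2 + 6*k + 8) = (k - 1)*(k + 4)*(k + 2)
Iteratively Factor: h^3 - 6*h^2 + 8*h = (h - 2)*(h^2 - 4*h) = h*(h - 2)*(h - 4)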